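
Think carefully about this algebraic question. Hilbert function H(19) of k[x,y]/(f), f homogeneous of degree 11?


H(t)=d for t>=d-1.
d=11, t=19
H(19)=11


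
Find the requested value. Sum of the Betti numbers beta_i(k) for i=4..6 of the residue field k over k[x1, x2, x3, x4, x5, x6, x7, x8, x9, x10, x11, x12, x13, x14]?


Koszul resolution: beta_i(k)=C(n,i), n=14
C(14,4)=1001, C(14,5)=2002, C(14,6)=3003
Sum=6006


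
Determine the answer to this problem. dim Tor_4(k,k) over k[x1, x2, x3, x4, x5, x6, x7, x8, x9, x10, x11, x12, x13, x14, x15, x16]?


Koszul: C(n,i)=C(16,4)=1820


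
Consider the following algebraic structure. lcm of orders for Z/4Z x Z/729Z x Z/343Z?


Exponent = lcm of the cyclic orders; pairwise coprime => product.
2^2*3^6*7^3=4*729*343=1000188


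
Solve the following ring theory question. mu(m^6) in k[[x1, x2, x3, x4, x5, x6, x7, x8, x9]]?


C(n+d-1,d)=C(14,6)=3003


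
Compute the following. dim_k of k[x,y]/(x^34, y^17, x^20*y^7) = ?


k[x,y]/I, I = (x^34, y^17, x^20*y^7)
Rect: 34x17=578. Corner: (34-20)x(17-7)=140.
dim = 578-140 = 438


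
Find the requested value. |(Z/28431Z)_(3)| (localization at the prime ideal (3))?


3-primary part: 28431=3^7*13
Size=3^7=2187


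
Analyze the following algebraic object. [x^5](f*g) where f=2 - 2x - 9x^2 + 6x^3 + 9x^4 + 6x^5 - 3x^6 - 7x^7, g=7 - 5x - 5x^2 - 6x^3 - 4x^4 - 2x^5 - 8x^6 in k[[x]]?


[x^5] = sum a_i*b_j, i+j=5
  2*-2=-4
  -2*-4=8
  -9*-6=54
  6*-5=-30
  9*-5=-45
  6*7=42
Sum=25


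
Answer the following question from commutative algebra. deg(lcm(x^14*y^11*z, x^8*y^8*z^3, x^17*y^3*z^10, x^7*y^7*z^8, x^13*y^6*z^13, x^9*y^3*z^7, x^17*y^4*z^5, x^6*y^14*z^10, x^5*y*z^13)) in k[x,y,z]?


lcm = componentwise max:
x: max(14,8,17,7,13,9,17,6,5)=17
y: max(11,8,3,7,6,3,4,14,1)=14
z: max(1,3,10,8,13,7,5,10,13)=13
Total=17+14+13=44


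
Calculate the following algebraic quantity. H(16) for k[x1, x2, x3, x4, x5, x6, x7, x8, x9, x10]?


C(d+n-1,n-1)=C(25,9)=2042975


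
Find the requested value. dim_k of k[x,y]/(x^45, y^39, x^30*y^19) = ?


k[x,y]/I, I = (x^45, y^39, x^30*y^19)
Rect: 45x39=1755. Corner: (45-30)x(39-19)=300.
dim = 1755-300 = 1455


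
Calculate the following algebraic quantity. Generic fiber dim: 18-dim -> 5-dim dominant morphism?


dim(fiber)=dim(X)-dim(Y)=18-5=13


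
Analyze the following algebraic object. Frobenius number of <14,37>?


gcd(14,37)=1 => F=ab-a-b=14*37-14-37=518-51=467


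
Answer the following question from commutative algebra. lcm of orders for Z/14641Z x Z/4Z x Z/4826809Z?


Exponent = lcm of the cyclic orders; pairwise coprime => product.
11^4*2^2*13^6=14641*4*4826809=282677242276


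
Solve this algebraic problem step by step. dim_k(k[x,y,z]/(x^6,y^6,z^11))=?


Basis: x^iy^jz^k, i<6,j<6,k<11
6*6*11=396


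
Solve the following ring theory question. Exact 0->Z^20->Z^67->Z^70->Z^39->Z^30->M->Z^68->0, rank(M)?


Alt sum=0:
(-1)^0*20 + (-1)^1*67 + (-1)^2*70 + (-1)^3*39 + (-1)^4*30 + (-1)^5*? + (-1)^6*68=0
rank(M)=82


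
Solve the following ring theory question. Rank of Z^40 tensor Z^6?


rank(M(x)N) = rank(M)*rank(N)
40*6 = 240


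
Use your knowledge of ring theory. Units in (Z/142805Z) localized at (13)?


Local ring = Z/28561Z.
phi(28561) = 13^3*(13-1) = 26364


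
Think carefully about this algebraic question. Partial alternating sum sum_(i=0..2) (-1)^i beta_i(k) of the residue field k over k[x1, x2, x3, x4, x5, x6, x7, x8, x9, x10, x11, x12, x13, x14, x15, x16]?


Koszul resolution: beta_i(k)=C(n,i), n=16
sum_(i=0..p) (-1)^i C(n,i) = (-1)^p C(n-1,p)
(-1)^2*C(15,2) = (-1)^2*105 = 105


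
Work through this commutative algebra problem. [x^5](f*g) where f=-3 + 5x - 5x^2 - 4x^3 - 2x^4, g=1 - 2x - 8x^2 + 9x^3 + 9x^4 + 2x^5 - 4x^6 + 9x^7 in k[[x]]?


[x^5] = sum a_i*b_j, i+j=5
  -3*2=-6
  5*9=45
  -5*9=-45
  -4*-8=32
  -2*-2=4
Sum=30


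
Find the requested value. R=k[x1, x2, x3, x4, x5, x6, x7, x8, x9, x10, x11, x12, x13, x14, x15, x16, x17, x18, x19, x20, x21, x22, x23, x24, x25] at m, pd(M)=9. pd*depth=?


pd+depth=25
depth=25-9=16
pd*depth=9*16=144


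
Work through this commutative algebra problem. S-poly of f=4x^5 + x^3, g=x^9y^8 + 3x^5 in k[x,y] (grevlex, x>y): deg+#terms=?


LT(f)=4x^5, LT(g)=x^9y^8
lcm(LM)=x^9y^8
S(f,g) (scaled by 4 to clear denominators) = x^4y^8*f - 4*g = x^7y^8 - 12x^5
2 terms, deg 15.
15+2=17


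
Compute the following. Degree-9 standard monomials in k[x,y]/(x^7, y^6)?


k[x,y], I = (x^7, y^6), d = 9
Need i < 7 and d-i < 6.
Range: 4 <= i <= 6.
H(9) = 3


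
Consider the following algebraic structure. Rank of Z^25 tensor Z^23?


rank(M(x)N) = rank(M)*rank(N)
25*23 = 575


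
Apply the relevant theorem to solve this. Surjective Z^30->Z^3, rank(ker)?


rank(ker) = 30-3 = 27


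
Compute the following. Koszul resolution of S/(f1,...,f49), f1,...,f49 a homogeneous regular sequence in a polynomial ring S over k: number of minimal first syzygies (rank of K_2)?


Regular sequence => Koszul complex is the minimal free resolution.
Syz_1 minimally generated by Koszul relations f_i*e_j - f_j*e_i (i<j): mu(Syz_1) = beta_2 = C(m,2) = m(m-1)/2
m=49
49*48/2 = 1176


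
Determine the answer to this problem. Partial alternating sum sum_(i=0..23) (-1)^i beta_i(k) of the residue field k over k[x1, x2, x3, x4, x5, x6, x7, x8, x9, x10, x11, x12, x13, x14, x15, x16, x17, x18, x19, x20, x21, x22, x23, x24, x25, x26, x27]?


Koszul resolution: beta_i(k)=C(n,i), n=27
sum_(i=0..p) (-1)^i C(n,i) = (-1)^p C(n-1,p)
(-1)^23*C(26,23) = (-1)^23*2600 = -2600


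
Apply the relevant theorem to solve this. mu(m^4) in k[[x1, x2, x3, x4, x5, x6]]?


C(n+d-1,d)=C(9,4)=126


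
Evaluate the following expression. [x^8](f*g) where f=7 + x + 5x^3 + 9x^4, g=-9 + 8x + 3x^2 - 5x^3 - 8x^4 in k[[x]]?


[x^8] = sum a_i*b_j, i+j=8
  9*-8=-72
Sum=-72


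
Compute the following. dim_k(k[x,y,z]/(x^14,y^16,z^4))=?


Basis: x^iy^jz^k, i<14,j<16,k<4
14*16*4=896


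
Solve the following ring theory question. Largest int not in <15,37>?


gcd(15,37)=1 => F=ab-a-b=15*37-15-37=555-52=503


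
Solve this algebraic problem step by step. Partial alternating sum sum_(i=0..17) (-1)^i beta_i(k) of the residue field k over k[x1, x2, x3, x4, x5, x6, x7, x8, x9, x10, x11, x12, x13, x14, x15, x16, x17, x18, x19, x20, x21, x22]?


Koszul resolution: beta_i(k)=C(n,i), n=22
sum_(i=0..p) (-1)^i C(n,i) = (-1)^p C(n-1,p)
(-1)^17*C(21,17) = (-1)^17*5985 = -5985


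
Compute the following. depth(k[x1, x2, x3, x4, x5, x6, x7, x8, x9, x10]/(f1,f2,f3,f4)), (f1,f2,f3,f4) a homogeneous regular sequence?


depth(R)=10
depth(R/I)=10-4=6


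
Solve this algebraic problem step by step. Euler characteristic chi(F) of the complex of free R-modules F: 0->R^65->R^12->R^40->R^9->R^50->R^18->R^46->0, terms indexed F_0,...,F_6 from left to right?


chi = sum (-1)^i * rank:
(-1)^0*65=65
(-1)^1*12=-12
(-1)^2*40=40
(-1)^3*9=-9
(-1)^4*50=50
(-1)^5*18=-18
(-1)^6*46=46
chi=162


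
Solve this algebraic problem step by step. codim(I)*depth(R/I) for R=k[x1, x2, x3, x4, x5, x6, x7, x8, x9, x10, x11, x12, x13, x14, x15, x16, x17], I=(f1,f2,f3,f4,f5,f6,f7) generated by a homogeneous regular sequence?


codim=7, depth=dim(R/I)=17-7=10
Product=7*10=70


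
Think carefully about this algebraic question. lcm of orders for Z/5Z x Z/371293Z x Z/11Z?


Exponent = lcm of the cyclic orders; pairwise coprime => product.
5^1*13^5*11^1=5*371293*11=20421115


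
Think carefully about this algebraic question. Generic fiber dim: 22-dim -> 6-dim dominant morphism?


dim(fiber)=dim(X)-dim(Y)=22-6=16


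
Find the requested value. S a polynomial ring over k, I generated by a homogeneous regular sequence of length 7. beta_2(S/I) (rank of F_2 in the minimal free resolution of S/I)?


Regular sequence => Koszul complex is the minimal free resolution.
Syz_1 minimally generated by Koszul relations f_i*e_j - f_j*e_i (i<j): mu(Syz_1) = beta_2 = C(m,2) = m(m-1)/2
m=7
7*6/2 = 21


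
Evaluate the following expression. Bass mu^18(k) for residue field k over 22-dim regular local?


C(n,i)=C(22,18)=7315


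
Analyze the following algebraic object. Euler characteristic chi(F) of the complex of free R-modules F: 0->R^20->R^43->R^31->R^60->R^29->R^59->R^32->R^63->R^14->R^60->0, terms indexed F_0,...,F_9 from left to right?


chi = sum (-1)^i * rank:
(-1)^0*20=20
(-1)^1*43=-43
(-1)^2*31=31
(-1)^3*60=-60
(-1)^4*29=29
(-1)^5*59=-59
(-1)^6*32=32
(-1)^7*63=-63
(-1)^8*14=14
(-1)^9*60=-60
chi=-159


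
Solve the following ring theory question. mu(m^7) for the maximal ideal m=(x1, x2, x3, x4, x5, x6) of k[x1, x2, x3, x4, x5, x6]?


Graded Nakayama: mu(m^d) = dim_k (m^d/m^(d+1)) = #degree-7 monomials in 6 vars
C(n+d-1,d)=C(12,7)=792


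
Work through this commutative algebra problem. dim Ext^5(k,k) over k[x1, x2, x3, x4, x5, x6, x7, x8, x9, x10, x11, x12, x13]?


C(n,i)=C(13,5)=1287


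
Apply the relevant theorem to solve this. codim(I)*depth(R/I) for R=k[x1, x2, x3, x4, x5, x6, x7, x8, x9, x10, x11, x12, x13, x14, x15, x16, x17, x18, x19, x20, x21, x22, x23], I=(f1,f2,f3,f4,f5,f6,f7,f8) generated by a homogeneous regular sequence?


codim=8, depth=dim(R/I)=23-8=15
Product=8*15=120


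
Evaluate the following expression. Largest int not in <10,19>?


gcd(10,19)=1 => F=ab-a-b=10*19-10-19=190-29=161


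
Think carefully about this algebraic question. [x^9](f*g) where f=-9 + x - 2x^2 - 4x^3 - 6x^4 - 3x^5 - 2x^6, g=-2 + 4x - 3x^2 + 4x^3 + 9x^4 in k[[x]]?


[x^9] = sum a_i*b_j, i+j=9
  -3*9=-27
  -2*4=-8
Sum=-35


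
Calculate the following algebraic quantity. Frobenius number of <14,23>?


gcd(14,23)=1 => F=ab-a-b=14*23-14-23=322-37=285


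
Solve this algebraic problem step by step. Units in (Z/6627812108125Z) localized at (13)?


Local ring = Z/10604499373Z.
phi(10604499373) = 13^8*(13-1) = 9788768652


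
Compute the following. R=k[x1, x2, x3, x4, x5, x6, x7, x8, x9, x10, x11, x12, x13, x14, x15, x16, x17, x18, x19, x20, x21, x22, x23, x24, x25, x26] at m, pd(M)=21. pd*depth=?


pd+depth=26
depth=26-21=5
pd*depth=21*5=105


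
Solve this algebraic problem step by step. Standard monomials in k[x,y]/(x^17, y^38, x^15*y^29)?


k[x,y]/I, I = (x^17, y^38, x^15*y^29)
Rect: 17x38=646. Corner: (17-15)x(38-29)=18.
dim = 646-18 = 628


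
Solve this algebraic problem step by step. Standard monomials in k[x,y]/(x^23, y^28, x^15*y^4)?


k[x,y]/I, I = (x^23, y^28, x^15*y^4)
Rect: 23x28=644. Corner: (23-15)x(28-4)=192.
dim = 644-192 = 452


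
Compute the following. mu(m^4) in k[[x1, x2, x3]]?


C(n+d-1,d)=C(6,4)=15


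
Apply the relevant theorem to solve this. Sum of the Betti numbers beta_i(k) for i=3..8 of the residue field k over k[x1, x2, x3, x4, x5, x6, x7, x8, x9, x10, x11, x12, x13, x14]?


Koszul resolution: beta_i(k)=C(n,i), n=14
C(14,3)=364, C(14,4)=1001, C(14,5)=2002, C(14,6)=3003, C(14,7)=3432, C(14,8)=3003
Sum=12805


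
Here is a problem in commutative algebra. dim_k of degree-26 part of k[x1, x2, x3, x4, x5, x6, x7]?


C(d+n-1,n-1)=C(32,6)=906192


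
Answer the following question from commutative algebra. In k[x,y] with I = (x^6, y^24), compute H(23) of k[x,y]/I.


k[x,y], I = (x^6, y^24), d = 23
Need i < 6 and d-i < 24.
Range: 0 <= i <= 5.
H(23) = 6


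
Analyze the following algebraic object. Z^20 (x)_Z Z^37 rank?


rank(M(x)N) = rank(M)*rank(N)
20*37 = 740


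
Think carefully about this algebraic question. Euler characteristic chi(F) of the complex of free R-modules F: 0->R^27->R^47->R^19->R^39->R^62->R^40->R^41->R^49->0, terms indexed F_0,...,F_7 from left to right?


chi = sum (-1)^i * rank:
(-1)^0*27=27
(-1)^1*47=-47
(-1)^2*19=19
(-1)^3*39=-39
(-1)^4*62=62
(-1)^5*40=-40
(-1)^6*41=41
(-1)^7*49=-49
chi=-26


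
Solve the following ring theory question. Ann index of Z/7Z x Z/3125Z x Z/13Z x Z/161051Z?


Exponent = lcm of the cyclic orders; pairwise coprime => product.
7^1*5^5*13^1*11^5=7*3125*13*161051=45798878125


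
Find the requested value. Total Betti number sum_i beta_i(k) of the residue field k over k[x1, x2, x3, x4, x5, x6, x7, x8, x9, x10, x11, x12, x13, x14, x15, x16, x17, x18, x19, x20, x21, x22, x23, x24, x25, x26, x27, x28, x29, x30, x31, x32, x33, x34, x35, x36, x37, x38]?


Koszul resolution: beta_i(k)=C(n,i), n=38
sum_i C(38,i) = 2^38 = 274877906944


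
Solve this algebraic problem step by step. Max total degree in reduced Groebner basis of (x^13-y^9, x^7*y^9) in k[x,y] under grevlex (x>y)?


LT(f1)=x^13, LT(f2)=x^7y^9, lcm=x^13y^9
S(f1,f2) = y^9*f1 - x^6*f2 = -y^18
Reduced GB = {f1, f2, y^18}; degrees 13, 16, 18
Max = 18


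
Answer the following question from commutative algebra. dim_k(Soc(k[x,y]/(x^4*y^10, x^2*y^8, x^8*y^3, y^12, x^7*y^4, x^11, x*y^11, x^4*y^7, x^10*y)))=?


Socle = ann(m) = span of standard monomials u with x*u, y*u in I (staircase corners).
Redundant generators: x^4*y^10
Minimal generators: x^11, x^10*y, x^8*y^3, x^7*y^4, x^4*y^7, x^2*y^8, x*y^11, y^12
Corners: y^11, xy^10, x^3y^7, x^6y^6, x^7y^3, x^9y^2, x^10
Socle dim=7


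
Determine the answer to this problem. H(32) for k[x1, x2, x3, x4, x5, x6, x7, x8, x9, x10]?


C(d+n-1,n-1)=C(41,9)=350343565


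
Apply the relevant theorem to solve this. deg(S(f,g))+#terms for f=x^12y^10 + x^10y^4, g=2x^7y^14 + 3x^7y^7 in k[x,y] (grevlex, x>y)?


LT(f)=x^12y^10, LT(g)=2x^7y^14
lcm(LM)=x^12y^14
S(f,g) (scaled by 2 to clear denominators) = 2y^4*f - x^5*g = -3x^12y^7 + 2x^10y^8
2 terms, deg 19.
19+2=21


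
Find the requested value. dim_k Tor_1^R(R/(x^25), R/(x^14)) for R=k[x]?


Tor_1(R/I,R/J)=(I cap J)/IJ=(x^25)/(x^39)
dim=39-25=min(25,14)=14


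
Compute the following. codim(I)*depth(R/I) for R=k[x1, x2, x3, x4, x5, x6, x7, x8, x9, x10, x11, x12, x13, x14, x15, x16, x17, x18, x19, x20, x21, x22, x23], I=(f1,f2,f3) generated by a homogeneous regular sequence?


codim=3, depth=dim(R/I)=23-3=20
Product=3*20=60


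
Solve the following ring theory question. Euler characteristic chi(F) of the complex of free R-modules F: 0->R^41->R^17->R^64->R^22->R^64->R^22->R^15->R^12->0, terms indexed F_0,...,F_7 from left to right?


chi = sum (-1)^i * rank:
(-1)^0*41=41
(-1)^1*17=-17
(-1)^2*64=64
(-1)^3*22=-22
(-1)^4*64=64
(-1)^5*22=-22
(-1)^6*15=15
(-1)^7*12=-12
chi=111


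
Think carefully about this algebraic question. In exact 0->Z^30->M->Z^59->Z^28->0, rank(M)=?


Alt sum=0:
(-1)^0*30 + (-1)^1*? + (-1)^2*59 + (-1)^3*28=0
rank(M)=61


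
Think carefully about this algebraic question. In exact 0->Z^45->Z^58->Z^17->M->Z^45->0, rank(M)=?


Alt sum=0:
(-1)^0*45 + (-1)^1*58 + (-1)^2*17 + (-1)^3*? + (-1)^4*45=0
rank(M)=49


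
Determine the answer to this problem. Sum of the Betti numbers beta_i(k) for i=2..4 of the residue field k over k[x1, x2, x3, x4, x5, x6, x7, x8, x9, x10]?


Koszul resolution: beta_i(k)=C(n,i), n=10
C(10,2)=45, C(10,3)=120, C(10,4)=210
Sum=375


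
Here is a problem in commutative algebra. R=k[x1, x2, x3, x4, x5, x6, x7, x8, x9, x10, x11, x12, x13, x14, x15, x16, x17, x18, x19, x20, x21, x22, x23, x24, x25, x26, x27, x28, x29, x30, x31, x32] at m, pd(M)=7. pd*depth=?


pd+depth=32
depth=32-7=25
pd*depth=7*25=175


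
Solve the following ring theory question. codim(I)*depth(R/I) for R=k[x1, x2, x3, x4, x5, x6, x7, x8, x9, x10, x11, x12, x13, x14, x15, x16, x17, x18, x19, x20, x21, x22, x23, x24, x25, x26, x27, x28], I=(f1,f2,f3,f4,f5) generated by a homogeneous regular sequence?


codim=5, depth=dim(R/I)=28-5=23
Product=5*23=115


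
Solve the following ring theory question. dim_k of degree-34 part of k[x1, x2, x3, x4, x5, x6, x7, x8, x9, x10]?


C(d+n-1,n-1)=C(43,9)=563921995


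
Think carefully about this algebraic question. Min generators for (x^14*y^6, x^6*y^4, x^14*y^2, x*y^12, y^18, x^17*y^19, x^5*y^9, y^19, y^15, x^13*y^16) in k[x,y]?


Remove redundant (divisible by others).
x^14*y^6 redundant.
x^17*y^19 redundant.
y^19 redundant.
y^18 redundant.
x^13*y^16 redundant.
Min: x^14*y^2, x^6*y^4, x^5*y^9, x*y^12, y^15
Count=5


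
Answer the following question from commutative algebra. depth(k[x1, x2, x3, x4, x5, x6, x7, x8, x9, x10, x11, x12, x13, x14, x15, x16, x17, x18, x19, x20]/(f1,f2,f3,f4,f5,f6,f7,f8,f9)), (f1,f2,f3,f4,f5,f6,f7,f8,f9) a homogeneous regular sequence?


depth(R)=20
depth(R/I)=20-9=11


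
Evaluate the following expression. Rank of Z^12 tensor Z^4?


rank(M(x)N) = rank(M)*rank(N)
12*4 = 48


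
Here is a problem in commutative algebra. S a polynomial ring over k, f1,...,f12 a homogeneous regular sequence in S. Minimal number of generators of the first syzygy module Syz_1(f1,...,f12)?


Regular sequence => Koszul complex is the minimal free resolution.
Syz_1 minimally generated by Koszul relations f_i*e_j - f_j*e_i (i<j): mu(Syz_1) = beta_2 = C(m,2) = m(m-1)/2
m=12
12*11/2 = 66


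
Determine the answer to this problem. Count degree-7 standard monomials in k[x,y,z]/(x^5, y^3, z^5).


Need i<5, j<3, k<5 with i+j+k=7.
For each i, j ranges over max(0,7-i-4)..min(2,7-i):
  i=0: j in [3,2] -> 0
  i=1: j in [2,2] -> 1
  i=2: j in [1,2] -> 2
  i=3: j in [0,2] -> 3
  i=4: j in [0,2] -> 3
H(7) = 0+1+2+3+3 = 9


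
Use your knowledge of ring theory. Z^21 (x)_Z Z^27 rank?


rank(M(x)N) = rank(M)*rank(N)
21*27 = 567


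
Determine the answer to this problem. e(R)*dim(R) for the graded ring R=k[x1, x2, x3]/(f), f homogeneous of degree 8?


e(R)=deg(f)=8, dim(R)=3-1=2
e*dim=8*2=16


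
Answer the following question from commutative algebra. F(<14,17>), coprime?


gcd(14,17)=1 => F=ab-a-b=14*17-14-17=238-31=207


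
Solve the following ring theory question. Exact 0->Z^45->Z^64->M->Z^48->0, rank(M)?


Alt sum=0:
(-1)^0*45 + (-1)^1*64 + (-1)^2*? + (-1)^3*48=0
rank(M)=67


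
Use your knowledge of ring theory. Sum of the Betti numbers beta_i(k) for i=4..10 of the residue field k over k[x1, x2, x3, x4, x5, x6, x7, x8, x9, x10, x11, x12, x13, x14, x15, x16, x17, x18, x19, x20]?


Koszul resolution: beta_i(k)=C(n,i), n=20
C(20,4)=4845, C(20,5)=15504, C(20,6)=38760, C(20,7)=77520, C(20,8)=125970, C(20,9)=167960, C(20,10)=184756
Sum=615315


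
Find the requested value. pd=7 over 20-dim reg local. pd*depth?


pd+depth=20
depth=20-7=13
pd*depth=7*13=91


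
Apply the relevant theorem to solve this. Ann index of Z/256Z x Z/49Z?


Exponent = lcm of the cyclic orders; pairwise coprime => product.
2^8*7^2=256*49=12544


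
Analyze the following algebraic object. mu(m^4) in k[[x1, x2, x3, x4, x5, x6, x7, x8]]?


C(n+d-1,d)=C(11,4)=330


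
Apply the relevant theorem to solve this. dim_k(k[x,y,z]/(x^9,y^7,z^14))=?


Basis: x^iy^jz^k, i<9,j<7,k<14
9*7*14=882


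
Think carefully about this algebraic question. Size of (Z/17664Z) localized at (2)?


2-primary part: 17664=2^8*69
Size=2^8=256


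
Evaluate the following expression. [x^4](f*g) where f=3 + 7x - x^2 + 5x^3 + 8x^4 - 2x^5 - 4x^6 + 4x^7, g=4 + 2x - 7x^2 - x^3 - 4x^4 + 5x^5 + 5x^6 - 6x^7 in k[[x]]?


[x^4] = sum a_i*b_j, i+j=4
  3*-4=-12
  7*-1=-7
  -1*-7=7
  5*2=10
  8*4=32
Sum=30


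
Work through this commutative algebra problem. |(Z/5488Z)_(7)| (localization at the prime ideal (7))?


7-primary part: 5488=7^3*16
Size=7^3=343


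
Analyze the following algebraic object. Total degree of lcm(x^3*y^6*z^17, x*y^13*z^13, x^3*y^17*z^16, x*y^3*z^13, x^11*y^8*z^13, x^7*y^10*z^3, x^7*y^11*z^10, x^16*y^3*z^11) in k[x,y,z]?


lcm = componentwise max:
x: max(3,1,3,1,11,7,7,16)=16
y: max(6,13,17,3,8,10,11,3)=17
z: max(17,13,16,13,13,3,10,11)=17
Total=16+17+17=50


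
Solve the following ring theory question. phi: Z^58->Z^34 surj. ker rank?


rank(ker) = 58-34 = 24


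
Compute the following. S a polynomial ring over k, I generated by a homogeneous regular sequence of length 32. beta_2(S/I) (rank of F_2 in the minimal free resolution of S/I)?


Regular sequence => Koszul complex is the minimal free resolution.
Syz_1 minimally generated by Koszul relations f_i*e_j - f_j*e_i (i<j): mu(Syz_1) = beta_2 = C(m,2) = m(m-1)/2
m=32
32*31/2 = 496


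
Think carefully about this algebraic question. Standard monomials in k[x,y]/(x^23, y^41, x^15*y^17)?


k[x,y]/I, I = (x^23, y^41, x^15*y^17)
Rect: 23x41=943. Corner: (23-15)x(41-17)=192.
dim = 943-192 = 751


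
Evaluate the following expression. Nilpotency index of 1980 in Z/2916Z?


1980^k mod 2916:
k=1: 1980
k=2: 1296
k=3: 0
First zero at k = 3


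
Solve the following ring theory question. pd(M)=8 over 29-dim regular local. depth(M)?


pd+depth=depth(R)=29
depth=29-8=21


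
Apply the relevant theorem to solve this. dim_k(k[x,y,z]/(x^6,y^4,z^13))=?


Basis: x^iy^jz^k, i<6,j<4,k<13
6*4*13=312


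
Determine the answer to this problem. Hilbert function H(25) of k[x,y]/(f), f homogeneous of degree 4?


H(t)=d for t>=d-1.
d=4, t=25
H(25)=4


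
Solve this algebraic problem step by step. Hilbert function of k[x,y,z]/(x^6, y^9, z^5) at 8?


Need i<6, j<9, k<5 with i+j+k=8.
For each i, j ranges over max(0,8-i-4)..min(8,8-i):
  i=0: j in [4,8] -> 5
  i=1: j in [3,7] -> 5
  i=2: j in [2,6] -> 5
  i=3: j in [1,5] -> 5
  i=4: j in [0,4] -> 5
  i=5: j in [0,3] -> 4
H(8) = 5+5+5+5+5+4 = 29


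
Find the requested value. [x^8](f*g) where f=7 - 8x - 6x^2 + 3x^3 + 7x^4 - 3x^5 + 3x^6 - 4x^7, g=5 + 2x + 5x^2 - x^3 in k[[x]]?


[x^8] = sum a_i*b_j, i+j=8
  -3*-1=3
  3*5=15
  -4*2=-8
Sum=10


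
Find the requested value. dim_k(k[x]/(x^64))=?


Basis: 1,x,...,x^63
dim=64


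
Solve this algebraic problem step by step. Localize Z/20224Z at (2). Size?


2-primary part: 20224=2^8*79
Size=2^8=256


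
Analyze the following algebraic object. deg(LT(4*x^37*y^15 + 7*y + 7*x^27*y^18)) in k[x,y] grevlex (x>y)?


LT: 4*x^37*y^15
deg_x=37, deg_y=15
Total=37+15=52


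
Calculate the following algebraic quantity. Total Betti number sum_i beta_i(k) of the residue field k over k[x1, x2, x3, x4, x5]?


Koszul resolution: beta_i(k)=C(n,i), n=5
sum_i C(5,i) = 2^5 = 32


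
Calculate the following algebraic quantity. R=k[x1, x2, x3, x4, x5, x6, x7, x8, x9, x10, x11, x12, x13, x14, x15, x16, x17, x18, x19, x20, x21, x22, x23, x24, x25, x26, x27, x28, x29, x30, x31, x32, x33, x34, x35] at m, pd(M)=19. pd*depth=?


pd+depth=35
depth=35-19=16
pd*depth=19*16=304


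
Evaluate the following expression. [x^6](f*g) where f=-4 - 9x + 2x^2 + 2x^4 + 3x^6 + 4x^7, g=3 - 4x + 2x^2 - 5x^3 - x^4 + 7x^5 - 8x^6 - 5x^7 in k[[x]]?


[x^6] = sum a_i*b_j, i+j=6
  -4*-8=32
  -9*7=-63
  2*-1=-2
  2*2=4
  3*3=9
Sum=-20


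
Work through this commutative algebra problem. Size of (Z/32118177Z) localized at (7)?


7-primary part: 32118177=7^7*39
Size=7^7=823543


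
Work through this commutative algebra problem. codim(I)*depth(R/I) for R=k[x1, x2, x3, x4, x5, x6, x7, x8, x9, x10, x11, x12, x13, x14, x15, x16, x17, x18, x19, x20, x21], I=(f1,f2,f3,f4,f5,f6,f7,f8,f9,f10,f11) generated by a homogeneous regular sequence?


codim=11, depth=dim(R/I)=21-11=10
Product=11*10=110


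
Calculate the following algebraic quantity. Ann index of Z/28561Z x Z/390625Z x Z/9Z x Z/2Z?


Exponent = lcm of the cyclic orders; pairwise coprime => product.
13^4*5^8*3^2*2^1=28561*390625*9*2=200819531250


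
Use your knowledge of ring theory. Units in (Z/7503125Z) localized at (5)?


Local ring = Z/3125Z.
phi(3125) = 5^4*(5-1) = 2500


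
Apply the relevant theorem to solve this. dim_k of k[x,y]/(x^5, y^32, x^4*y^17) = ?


k[x,y]/I, I = (x^5, y^32, x^4*y^17)
Rect: 5x32=160. Corner: (5-4)x(32-17)=15.
dim = 160-15 = 145


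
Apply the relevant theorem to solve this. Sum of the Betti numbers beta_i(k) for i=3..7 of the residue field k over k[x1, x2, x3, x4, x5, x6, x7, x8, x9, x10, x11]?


Koszul resolution: beta_i(k)=C(n,i), n=11
C(11,3)=165, C(11,4)=330, C(11,5)=462, C(11,6)=462, C(11,7)=330
Sum=1749


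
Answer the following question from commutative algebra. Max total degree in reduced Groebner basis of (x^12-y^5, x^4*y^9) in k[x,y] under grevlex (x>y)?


LT(f1)=x^12, LT(f2)=x^4y^9, lcm=x^12y^9
S(f1,f2) = y^9*f1 - x^8*f2 = -y^14
Reduced GB = {f1, f2, y^14}; degrees 12, 13, 14
Max = 14


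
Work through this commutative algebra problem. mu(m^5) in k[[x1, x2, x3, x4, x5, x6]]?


C(n+d-1,d)=C(10,5)=252


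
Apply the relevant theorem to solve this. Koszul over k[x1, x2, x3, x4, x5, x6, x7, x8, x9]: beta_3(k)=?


C(n,i)=C(9,3)=84


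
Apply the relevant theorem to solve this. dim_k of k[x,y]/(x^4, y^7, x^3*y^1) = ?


k[x,y]/I, I = (x^4, y^7, x^3*y^1)
Rect: 4x7=28. Corner: (4-3)x(7-1)=6.
dim = 28-6 = 22


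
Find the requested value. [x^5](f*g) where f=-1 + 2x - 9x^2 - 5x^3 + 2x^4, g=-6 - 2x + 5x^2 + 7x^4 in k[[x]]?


[x^5] = sum a_i*b_j, i+j=5
  2*7=14
  -5*5=-25
  2*-2=-4
Sum=-15


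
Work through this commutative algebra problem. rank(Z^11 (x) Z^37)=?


rank(M(x)N) = rank(M)*rank(N)
11*37 = 407


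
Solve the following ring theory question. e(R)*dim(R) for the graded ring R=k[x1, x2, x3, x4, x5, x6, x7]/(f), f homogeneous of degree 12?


e(R)=deg(f)=12, dim(R)=7-1=6
e*dim=12*6=72


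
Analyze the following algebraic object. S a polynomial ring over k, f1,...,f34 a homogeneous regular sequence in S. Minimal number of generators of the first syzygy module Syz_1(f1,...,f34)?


Regular sequence => Koszul complex is the minimal free resolution.
Syz_1 minimally generated by Koszul relations f_i*e_j - f_j*e_i (i<j): mu(Syz_1) = beta_2 = C(m,2) = m(m-1)/2
m=34
34*33/2 = 561


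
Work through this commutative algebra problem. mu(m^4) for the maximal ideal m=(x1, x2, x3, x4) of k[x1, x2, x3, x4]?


Graded Nakayama: mu(m^d) = dim_k (m^d/m^(d+1)) = #degree-4 monomials in 4 vars
C(n+d-1,d)=C(7,4)=35


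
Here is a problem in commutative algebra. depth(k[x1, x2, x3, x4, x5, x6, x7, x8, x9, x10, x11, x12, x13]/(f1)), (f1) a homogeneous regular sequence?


depth(R)=13
depth(R/I)=13-1=12


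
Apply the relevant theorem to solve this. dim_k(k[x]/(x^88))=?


Basis: 1,x,...,x^87
dim=88


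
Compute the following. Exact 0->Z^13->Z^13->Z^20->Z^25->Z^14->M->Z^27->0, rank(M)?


Alt sum=0:
(-1)^0*13 + (-1)^1*13 + (-1)^2*20 + (-1)^3*25 + (-1)^4*14 + (-1)^5*? + (-1)^6*27=0
rank(M)=36


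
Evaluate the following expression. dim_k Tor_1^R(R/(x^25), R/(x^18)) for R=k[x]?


Tor_1(R/I,R/J)=(I cap J)/IJ=(x^25)/(x^43)
dim=43-25=min(25,18)=18


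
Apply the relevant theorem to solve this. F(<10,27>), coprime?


gcd(10,27)=1 => F=ab-a-b=10*27-10-27=270-37=233


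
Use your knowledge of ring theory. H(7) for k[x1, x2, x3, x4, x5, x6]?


C(d+n-1,n-1)=C(12,5)=792


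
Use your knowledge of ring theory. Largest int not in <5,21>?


gcd(5,21)=1 => F=ab-a-b=5*21-5-21=105-26=79


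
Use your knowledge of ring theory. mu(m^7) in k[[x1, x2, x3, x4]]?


C(n+d-1,d)=C(10,7)=120


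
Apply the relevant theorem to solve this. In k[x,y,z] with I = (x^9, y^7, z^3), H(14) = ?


Need i<9, j<7, k<3 with i+j+k=14.
For each i, j ranges over max(0,14-i-2)..min(6,14-i):
  i=0: j in [12,6] -> 0
  i=1: j in [11,6] -> 0
  i=2: j in [10,6] -> 0
  i=3: j in [9,6] -> 0
  i=4: j in [8,6] -> 0
  i=5: j in [7,6] -> 0
  i=6: j in [6,6] -> 1
  i=7: j in [5,6] -> 2
  i=8: j in [4,6] -> 3
H(14) = 0+0+0+0+0+0+1+2+3 = 6


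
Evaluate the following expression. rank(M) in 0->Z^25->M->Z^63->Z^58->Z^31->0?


Alt sum=0:
(-1)^0*25 + (-1)^1*? + (-1)^2*63 + (-1)^3*58 + (-1)^4*31=0
rank(M)=61


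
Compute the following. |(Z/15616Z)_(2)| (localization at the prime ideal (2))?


2-primary part: 15616=2^8*61
Size=2^8=256


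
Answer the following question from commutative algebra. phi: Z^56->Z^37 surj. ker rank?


rank(ker) = 56-37 = 19


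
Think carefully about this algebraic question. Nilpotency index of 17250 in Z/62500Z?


17250^k mod 62500:
k=1: 17250
k=2: 0
First zero at k = 2


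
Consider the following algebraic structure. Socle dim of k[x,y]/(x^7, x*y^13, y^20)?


Socle = ann(m) = span of standard monomials u with x*u, y*u in I (staircase corners).
Minimal generators: x^7, x*y^13, y^20
Corners: y^19, x^6y^12
Socle dim=2


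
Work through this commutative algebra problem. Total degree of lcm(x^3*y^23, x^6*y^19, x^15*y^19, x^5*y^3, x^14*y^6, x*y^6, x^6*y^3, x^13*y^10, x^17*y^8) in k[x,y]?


lcm = componentwise max:
x: max(3,6,15,5,14,1,6,13,17)=17
y: max(23,19,19,3,6,6,3,10,8)=23
Total=17+23=40


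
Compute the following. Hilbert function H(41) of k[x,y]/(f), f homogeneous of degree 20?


H(t)=d for t>=d-1.
d=20, t=41
H(41)=20


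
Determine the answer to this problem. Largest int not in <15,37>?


gcd(15,37)=1 => F=ab-a-b=15*37-15-37=555-52=503


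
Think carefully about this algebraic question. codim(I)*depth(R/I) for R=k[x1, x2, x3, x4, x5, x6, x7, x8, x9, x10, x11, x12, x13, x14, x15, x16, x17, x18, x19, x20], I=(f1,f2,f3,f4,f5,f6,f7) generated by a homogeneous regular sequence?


codim=7, depth=dim(R/I)=20-7=13
Product=7*13=91


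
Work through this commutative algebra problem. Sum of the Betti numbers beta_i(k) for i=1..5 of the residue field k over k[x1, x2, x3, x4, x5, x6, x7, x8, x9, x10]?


Koszul resolution: beta_i(k)=C(n,i), n=10
C(10,1)=10, C(10,2)=45, C(10,3)=120, C(10,4)=210, C(10,5)=252
Sum=637


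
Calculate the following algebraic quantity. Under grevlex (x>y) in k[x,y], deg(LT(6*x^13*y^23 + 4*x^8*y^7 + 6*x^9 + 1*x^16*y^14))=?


LT: 6*x^13*y^23
deg_x=13, deg_y=23
Total=13+23=36


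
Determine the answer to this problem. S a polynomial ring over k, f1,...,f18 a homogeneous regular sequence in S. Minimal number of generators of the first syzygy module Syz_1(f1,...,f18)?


Regular sequence => Koszul complex is the minimal free resolution.
Syz_1 minimally generated by Koszul relations f_i*e_j - f_j*e_i (i<j): mu(Syz_1) = beta_2 = C(m,2) = m(m-1)/2
m=18
18*17/2 = 153


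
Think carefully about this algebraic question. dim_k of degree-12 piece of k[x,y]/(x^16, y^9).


k[x,y], I = (x^16, y^9), d = 12
Need i < 16 and d-i < 9.
Range: 4 <= i <= 12.
H(12) = 9


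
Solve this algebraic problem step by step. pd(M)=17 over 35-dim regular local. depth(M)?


pd+depth=depth(R)=35
depth=35-17=18


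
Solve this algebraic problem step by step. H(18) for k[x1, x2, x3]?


C(d+n-1,n-1)=C(20,2)=190


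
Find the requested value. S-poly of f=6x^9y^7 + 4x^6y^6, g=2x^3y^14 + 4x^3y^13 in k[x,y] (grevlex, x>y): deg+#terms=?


LT(f)=6x^9y^7, LT(g)=2x^3y^14
lcm(LM)=x^9y^14
S(f,g) (scaled by 12 to clear denominators) = 2y^7*f - 6x^6*g = -24x^9y^13 + 8x^6y^13
2 terms, deg 22.
22+2=24


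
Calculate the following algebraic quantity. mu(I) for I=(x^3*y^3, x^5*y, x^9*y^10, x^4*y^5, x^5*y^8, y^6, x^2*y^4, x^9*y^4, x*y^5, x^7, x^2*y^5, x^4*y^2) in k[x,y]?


Remove redundant (divisible by others).
x^9*y^4 redundant.
x^2*y^5 redundant.
x^5*y^8 redundant.
x^9*y^10 redundant.
x^4*y^5 redundant.
Min: x^7, x^5*y, x^4*y^2, x^3*y^3, x^2*y^4, x*y^5, y^6
Count=7


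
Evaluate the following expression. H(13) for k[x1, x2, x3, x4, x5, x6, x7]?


C(d+n-1,n-1)=C(19,6)=27132


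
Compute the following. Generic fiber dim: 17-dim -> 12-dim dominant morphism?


dim(fiber)=dim(X)-dim(Y)=17-12=5


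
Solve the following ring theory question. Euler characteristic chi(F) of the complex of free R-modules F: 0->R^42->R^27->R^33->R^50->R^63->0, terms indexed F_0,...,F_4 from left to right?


chi = sum (-1)^i * rank:
(-1)^0*42=42
(-1)^1*27=-27
(-1)^2*33=33
(-1)^3*50=-50
(-1)^4*63=63
chi=61


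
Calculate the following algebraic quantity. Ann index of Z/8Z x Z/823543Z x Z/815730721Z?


Exponent = lcm of the cyclic orders; pairwise coprime => product.
2^3*7^7*13^8=8*823543*815730721=5374314601316024


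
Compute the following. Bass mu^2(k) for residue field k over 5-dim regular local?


C(n,i)=C(5,2)=10


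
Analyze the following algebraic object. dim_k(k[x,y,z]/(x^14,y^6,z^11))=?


Basis: x^iy^jz^k, i<14,j<6,k<11
14*6*11=924


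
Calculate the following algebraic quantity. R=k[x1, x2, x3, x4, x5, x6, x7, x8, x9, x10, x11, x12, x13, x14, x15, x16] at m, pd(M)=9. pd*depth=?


pd+depth=16
depth=16-9=7
pd*depth=9*7=63


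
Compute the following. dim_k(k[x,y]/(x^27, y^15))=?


Basis: x^i*y^j, i<27, j<15
27*15=405


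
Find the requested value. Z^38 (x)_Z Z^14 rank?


rank(M(x)N) = rank(M)*rank(N)
38*14 = 532


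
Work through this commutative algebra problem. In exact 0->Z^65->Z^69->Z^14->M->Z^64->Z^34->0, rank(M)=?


Alt sum=0:
(-1)^0*65 + (-1)^1*69 + (-1)^2*14 + (-1)^3*? + (-1)^4*64 + (-1)^5*34=0
rank(M)=40


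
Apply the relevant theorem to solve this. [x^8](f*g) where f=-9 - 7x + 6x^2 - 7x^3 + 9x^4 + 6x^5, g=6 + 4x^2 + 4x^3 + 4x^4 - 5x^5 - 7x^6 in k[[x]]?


[x^8] = sum a_i*b_j, i+j=8
  6*-7=-42
  -7*-5=35
  9*4=36
  6*4=24
Sum=53


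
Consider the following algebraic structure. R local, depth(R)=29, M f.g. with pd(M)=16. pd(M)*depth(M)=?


pd+depth=29
depth=29-16=13
pd*depth=16*13=208


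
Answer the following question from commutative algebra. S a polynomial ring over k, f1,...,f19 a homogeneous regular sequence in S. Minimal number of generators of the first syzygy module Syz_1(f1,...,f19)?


Regular sequence => Koszul complex is the minimal free resolution.
Syz_1 minimally generated by Koszul relations f_i*e_j - f_j*e_i (i<j): mu(Syz_1) = beta_2 = C(m,2) = m(m-1)/2
m=19
19*18/2 = 171


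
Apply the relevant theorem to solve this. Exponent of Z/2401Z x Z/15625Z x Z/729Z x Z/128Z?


Exponent = lcm of the cyclic orders; pairwise coprime => product.
7^4*5^6*3^6*2^7=2401*15625*729*128=3500658000000


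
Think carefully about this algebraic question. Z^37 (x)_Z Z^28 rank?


rank(M(x)N) = rank(M)*rank(N)
37*28 = 1036


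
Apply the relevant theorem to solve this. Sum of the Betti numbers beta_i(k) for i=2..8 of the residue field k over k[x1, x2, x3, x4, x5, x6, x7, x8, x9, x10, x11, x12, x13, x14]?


Koszul resolution: beta_i(k)=C(n,i), n=14
C(14,2)=91, C(14,3)=364, C(14,4)=1001, C(14,5)=2002, C(14,6)=3003, C(14,7)=3432, C(14,8)=3003
Sum=12896


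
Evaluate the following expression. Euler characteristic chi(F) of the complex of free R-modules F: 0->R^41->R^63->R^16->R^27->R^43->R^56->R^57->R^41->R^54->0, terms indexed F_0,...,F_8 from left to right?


chi = sum (-1)^i * rank:
(-1)^0*41=41
(-1)^1*63=-63
(-1)^2*16=16
(-1)^3*27=-27
(-1)^4*43=43
(-1)^5*56=-56
(-1)^6*57=57
(-1)^7*41=-41
(-1)^8*54=54
chi=24


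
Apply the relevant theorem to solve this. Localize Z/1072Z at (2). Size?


2-primary part: 1072=2^4*67
Size=2^4=16


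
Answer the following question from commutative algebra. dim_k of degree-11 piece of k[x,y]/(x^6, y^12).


k[x,y], I = (x^6, y^12), d = 11
Need i < 6 and d-i < 12.
Range: 0 <= i <= 5.
H(11) = 6


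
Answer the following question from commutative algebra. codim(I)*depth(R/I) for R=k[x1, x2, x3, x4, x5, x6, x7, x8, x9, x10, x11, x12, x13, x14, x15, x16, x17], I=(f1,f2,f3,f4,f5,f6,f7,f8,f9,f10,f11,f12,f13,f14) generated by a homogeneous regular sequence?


codim=14, depth=dim(R/I)=17-14=3
Product=14*3=42


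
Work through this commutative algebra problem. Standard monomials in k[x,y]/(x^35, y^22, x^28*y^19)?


k[x,y]/I, I = (x^35, y^22, x^28*y^19)
Rect: 35x22=770. Corner: (35-28)x(22-19)=21.
dim = 770-21 = 749


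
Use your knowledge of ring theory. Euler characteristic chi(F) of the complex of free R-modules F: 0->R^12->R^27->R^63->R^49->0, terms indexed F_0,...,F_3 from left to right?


chi = sum (-1)^i * rank:
(-1)^0*12=12
(-1)^1*27=-27
(-1)^2*63=63
(-1)^3*49=-49
chi=-1


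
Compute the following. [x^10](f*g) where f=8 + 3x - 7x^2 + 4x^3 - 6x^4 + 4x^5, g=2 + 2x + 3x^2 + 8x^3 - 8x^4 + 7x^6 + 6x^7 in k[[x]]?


[x^10] = sum a_i*b_j, i+j=10
  4*6=24
  -6*7=-42
Sum=-18


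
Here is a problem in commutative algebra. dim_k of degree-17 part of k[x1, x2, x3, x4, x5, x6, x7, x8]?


C(d+n-1,n-1)=C(24,7)=346104


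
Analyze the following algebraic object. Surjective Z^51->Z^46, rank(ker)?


rank(ker) = 51-46 = 5


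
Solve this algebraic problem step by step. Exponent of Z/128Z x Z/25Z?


Exponent = lcm of the cyclic orders; pairwise coprime => product.
2^7*5^2=128*25=3200


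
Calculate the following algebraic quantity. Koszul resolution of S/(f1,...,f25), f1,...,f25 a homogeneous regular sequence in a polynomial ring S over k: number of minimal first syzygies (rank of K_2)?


Regular sequence => Koszul complex is the minimal free resolution.
Syz_1 minimally generated by Koszul relations f_i*e_j - f_j*e_i (i<j): mu(Syz_1) = beta_2 = C(m,2) = m(m-1)/2
m=25
25*24/2 = 300


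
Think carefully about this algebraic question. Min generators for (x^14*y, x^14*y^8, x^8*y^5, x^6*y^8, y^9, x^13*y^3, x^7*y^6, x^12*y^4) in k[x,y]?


Remove redundant (divisible by others).
x^14*y^8 redundant.
Min: x^14*y, x^13*y^3, x^12*y^4, x^8*y^5, x^7*y^6, x^6*y^8, y^9
Count=7


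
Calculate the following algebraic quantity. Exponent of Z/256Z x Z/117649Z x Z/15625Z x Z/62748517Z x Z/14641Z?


Exponent = lcm of the cyclic orders; pairwise coprime => product.
2^8*7^6*5^6*13^7*11^4=256*117649*15625*62748517*14641=432337033394878612000000


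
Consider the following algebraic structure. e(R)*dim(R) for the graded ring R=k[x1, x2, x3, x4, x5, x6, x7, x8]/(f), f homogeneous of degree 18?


e(R)=deg(f)=18, dim(R)=8-1=7
e*dim=18*7=126


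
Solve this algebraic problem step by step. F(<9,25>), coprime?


gcd(9,25)=1 => F=ab-a-b=9*25-9-25=225-34=191


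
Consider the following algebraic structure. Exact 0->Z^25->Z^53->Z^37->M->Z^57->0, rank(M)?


Alt sum=0:
(-1)^0*25 + (-1)^1*53 + (-1)^2*37 + (-1)^3*? + (-1)^4*57=0
rank(M)=66


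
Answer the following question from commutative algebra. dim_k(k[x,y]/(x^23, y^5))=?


Basis: x^i*y^j, i<23, j<5
23*5=115


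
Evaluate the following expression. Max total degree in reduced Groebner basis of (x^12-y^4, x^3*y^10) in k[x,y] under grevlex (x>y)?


LT(f1)=x^12, LT(f2)=x^3y^10, lcm=x^12y^10
S(f1,f2) = y^10*f1 - x^9*f2 = -y^14
Reduced GB = {f1, f2, y^14}; degrees 12, 13, 14
Max = 14


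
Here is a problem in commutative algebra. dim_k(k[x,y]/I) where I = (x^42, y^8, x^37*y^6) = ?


k[x,y]/I, I = (x^42, y^8, x^37*y^6)
Rect: 42x8=336. Corner: (42-37)x(8-6)=10.
dim = 336-10 = 326


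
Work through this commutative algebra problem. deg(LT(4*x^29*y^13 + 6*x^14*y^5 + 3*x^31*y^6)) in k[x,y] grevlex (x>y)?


LT: 4*x^29*y^13
deg_x=29, deg_y=13
Total=29+13=42


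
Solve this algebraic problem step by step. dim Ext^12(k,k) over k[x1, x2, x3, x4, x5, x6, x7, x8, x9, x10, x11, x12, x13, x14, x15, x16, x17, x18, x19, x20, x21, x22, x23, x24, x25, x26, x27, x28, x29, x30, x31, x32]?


C(n,i)=C(32,12)=225792840


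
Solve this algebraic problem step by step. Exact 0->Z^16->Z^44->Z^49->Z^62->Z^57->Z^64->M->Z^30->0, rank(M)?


Alt sum=0:
(-1)^0*16 + (-1)^1*44 + (-1)^2*49 + (-1)^3*62 + (-1)^4*57 + (-1)^5*64 + (-1)^6*? + (-1)^7*30=0
rank(M)=78


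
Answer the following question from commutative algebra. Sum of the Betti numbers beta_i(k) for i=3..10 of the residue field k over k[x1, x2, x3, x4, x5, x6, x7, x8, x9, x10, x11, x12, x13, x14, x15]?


Koszul resolution: beta_i(k)=C(n,i), n=15
C(15,3)=455, C(15,4)=1365, C(15,5)=3003, C(15,6)=5005, C(15,7)=6435, C(15,8)=6435, C(15,9)=5005, C(15,10)=3003
Sum=30706


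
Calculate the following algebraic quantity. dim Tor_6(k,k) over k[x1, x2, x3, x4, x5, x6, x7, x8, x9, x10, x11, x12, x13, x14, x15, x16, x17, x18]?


Koszul: C(n,i)=C(18,6)=18564
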